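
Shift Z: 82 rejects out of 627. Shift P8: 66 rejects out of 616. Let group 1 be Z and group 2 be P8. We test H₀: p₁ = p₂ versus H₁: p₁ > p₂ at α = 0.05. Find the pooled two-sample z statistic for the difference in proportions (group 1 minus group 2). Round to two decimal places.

z = 1.29

p̂₁ = 82/627 ≈ 0.1308, p̂₂ = 66/616 ≈ 0.1071.
Pooled p̂ = (82+66)/(627+616) = 148/1243 = 0.1191.
SE = √(p̂(1−p̂)(1/n₁+1/n₂)) = √(0.1191·0.8809·0.00321827) = √(0.000337564) = 0.0184.
z = (0.1308 − 0.1071)/0.0184 = 0.0237/0.0184 = 1.29.
p-value = P(Z > 1.287) ≈ 0.0991. With α = 0.05, fail to reject H₀.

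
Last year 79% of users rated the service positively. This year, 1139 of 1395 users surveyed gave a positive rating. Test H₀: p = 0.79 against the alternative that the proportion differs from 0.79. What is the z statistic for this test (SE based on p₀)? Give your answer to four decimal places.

z = 2.4289

p̂ = 1139/1395 = 0.816487.
Under H₀, SE = √(0.79·0.21/1395) = √(0.000118925) = 0.010905.
z = (0.816487 − 0.79)/0.010905 = 0.026487/0.010905 = 2.4289.
Two-sided p-value ≈ 2·Φ(−2.429) = 0.0151.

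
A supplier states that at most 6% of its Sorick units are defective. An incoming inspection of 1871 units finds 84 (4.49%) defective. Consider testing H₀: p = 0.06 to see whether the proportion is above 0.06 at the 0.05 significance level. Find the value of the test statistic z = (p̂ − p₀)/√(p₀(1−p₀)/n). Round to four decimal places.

p̂ = 84/1871 ≈ 0.0448958.
SE = √(p₀(1−p₀)/n) = √(0.0564/1871) = 0.0054904.
z = (0.0448958 − 0.06)/0.0054904 = -0.0151042/0.0054904 = -2.7510.
p-value = P(Z > -2.751) ≈ 0.9970; since p > α = 0.05, fail to reject H₀.

z = -2.7510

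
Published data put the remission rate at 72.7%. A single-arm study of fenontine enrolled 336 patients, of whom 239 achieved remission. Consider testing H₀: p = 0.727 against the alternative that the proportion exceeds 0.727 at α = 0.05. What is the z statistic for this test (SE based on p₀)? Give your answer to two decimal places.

z = -0.65

p̂ = 239/336 ≈ 0.7113.
SE = √(p₀(1−p₀)/n) = √(0.19847/336) = 0.0243.
z = (0.7113 − 0.727)/0.0243 = -0.0157/0.0243 = -0.65.
p-value = P(Z > -0.646) ≈ 0.7407; since p > α = 0.05, fail to reject H₀.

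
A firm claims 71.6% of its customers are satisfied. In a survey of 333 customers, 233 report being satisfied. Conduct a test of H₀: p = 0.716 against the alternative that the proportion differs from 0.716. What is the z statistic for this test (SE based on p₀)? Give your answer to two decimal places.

p̂ = 233/333 ≈ 0.6997.
Under H₀, SE = √(0.716·0.284/333) = √(0.000610643) = 0.0247.
z = (0.6997 − 0.716)/0.0247 = -0.0163/0.0247 = -0.66.
p-value = 2·P(Z > 0.660) ≈ 0.5095.

z = -0.66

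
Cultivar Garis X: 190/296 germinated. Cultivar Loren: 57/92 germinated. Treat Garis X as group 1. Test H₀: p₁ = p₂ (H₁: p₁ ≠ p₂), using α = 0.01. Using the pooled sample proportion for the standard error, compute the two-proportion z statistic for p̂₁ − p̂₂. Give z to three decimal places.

z = 0.389

p̂₁ = 190/296 ≈ 0.64189, p̂₂ = 57/92 ≈ 0.61957.
Pooled p̂ = (190+57)/(296+92) = 247/388 = 0.63660.
SE = √(p̂(1−p̂)(1/n₁+1/n₂)) = √(0.63660·0.36340·0.0142479) = √(0.00329613) = 0.05741.
z = (0.64189 − 0.61957)/0.05741 = 0.02232/0.05741 = 0.389.
p-value = 2·P(Z > 0.389) ≈ 0.6974. With α = 0.01, fail to reject H₀.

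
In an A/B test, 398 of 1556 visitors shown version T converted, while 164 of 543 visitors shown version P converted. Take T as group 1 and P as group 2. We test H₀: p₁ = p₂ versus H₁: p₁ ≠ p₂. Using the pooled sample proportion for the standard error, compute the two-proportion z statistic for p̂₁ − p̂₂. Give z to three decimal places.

p̂₁ = 398/1556 ≈ 0.255784, p̂₂ = 164/543 ≈ 0.302026.
Pooled p̂ = (398+164)/(1556+543) = 562/2099 = 0.267747.
SE = √(0.196058 × 0.00248429) = 0.022070.
z = (0.255784 − 0.302026)/0.022070 = -0.046242/0.022070 = -2.095.
p-value = 2·P(Z > 2.095) ≈ 0.0361.

z = -2.095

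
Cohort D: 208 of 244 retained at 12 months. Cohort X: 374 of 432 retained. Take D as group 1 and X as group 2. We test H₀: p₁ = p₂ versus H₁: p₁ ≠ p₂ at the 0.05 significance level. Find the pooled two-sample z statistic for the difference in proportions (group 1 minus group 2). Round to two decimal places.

p̂₁ = 208/244 ≈ 0.8525, p̂₂ = 374/432 ≈ 0.8657.
Pooled p̂ = (208+374)/(244+432) = 582/676 = 0.8609.
SE = √(p̂(1−p̂)(1/n₁+1/n₂)) = √(0.8609·0.1391·0.00641318) = √(0.000767769) = 0.0277.
z = (0.8525 − 0.8657)/0.0277 = -0.0132/0.0277 = -0.48.
p-value = 2·P(Z > 0.479) ≈ 0.6317, so at α = 0.05 we fail to reject H₀.

z = -0.48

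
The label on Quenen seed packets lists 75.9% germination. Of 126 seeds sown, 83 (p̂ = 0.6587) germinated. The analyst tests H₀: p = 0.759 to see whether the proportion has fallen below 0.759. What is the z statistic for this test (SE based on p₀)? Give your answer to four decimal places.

p̂ = 83/126 = 0.658730.
Standard error under H₀: √(0.759×0.241/126) = 0.038102.
z = (0.658730 − 0.759)/0.038102 = -0.100270/0.038102 = -2.6316.
p-value = P(Z < -2.632) ≈ 0.0042.

z = -2.6316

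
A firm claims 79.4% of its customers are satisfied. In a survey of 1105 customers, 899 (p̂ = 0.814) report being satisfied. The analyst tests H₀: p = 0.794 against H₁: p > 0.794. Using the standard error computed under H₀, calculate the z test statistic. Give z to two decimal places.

p̂ = 899/1105 = 0.8136.
SE = √(p₀(1−p₀)/n) = √(0.16356/1105) = 0.0122.
z = (0.8136 − 0.794)/0.0122 = 0.0196/0.0122 = 1.61.
p-value = P(Z > 1.609) ≈ 0.0538.

z = 1.61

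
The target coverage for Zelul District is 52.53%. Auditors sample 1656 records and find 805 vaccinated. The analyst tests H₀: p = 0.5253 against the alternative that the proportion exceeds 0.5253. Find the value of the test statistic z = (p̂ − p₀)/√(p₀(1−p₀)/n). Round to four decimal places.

z = -3.1936

p̂ = 805/1656 = 0.486111.
Standard error under H₀: √(0.5253×0.4747/1656) = 0.012271.
z = (0.486111 − 0.5253)/0.012271 = -0.039189/0.012271 = -3.1936.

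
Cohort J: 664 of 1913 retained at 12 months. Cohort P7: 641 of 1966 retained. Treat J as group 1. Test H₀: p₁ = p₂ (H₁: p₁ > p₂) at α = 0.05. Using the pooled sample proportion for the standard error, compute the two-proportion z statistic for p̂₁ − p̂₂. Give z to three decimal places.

p̂₁ = 664/1913 ≈ 0.34710, p̂₂ = 641/1966 ≈ 0.32604.
Pooled p̂ = (664+641)/(1913+1966) = 1305/3879 = 0.33643.
SE = √(0.223244 × 0.00103139) = 0.01517.
z = (0.34710 − 0.32604)/0.01517 = 0.02106/0.01517 = 1.388.
p-value = P(Z > 1.388) ≈ 0.0826. With α = 0.05, fail to reject H₀.

z = 1.388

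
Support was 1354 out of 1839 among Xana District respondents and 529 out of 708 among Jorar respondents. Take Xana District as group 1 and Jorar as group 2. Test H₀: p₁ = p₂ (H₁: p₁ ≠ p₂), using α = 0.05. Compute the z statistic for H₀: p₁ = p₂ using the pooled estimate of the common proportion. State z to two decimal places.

p̂₁ = 1354/1839 ≈ 0.7363, p̂₂ = 529/708 ≈ 0.7472.
Pooled p̂ = (1354+529)/(1839+708) = 1883/2547 = 0.7393.
SE = √(0.192735 × 0.0019562) = 0.0194.
z = (0.7363 − 0.7472)/0.0194 = -0.0109/0.0194 = -0.56.
p-value = 2·P(Z > 0.562) ≈ 0.5744, so at α = 0.05 we fail to reject H₀.

z = -0.56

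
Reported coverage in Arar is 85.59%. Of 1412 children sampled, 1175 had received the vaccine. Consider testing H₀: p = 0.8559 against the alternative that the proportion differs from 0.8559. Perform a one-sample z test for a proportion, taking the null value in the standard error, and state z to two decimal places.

p̂ = 1175/1412 ≈ 0.83215.
SE = √(p₀(1−p₀)/n) = √(0.12334/1412) = 0.00935.
z = (0.83215 − 0.8559)/0.00935 = -0.02375/0.00935 = -2.54.
p-value = 2·P(Z > 2.541) ≈ 0.0111.

z = -2.54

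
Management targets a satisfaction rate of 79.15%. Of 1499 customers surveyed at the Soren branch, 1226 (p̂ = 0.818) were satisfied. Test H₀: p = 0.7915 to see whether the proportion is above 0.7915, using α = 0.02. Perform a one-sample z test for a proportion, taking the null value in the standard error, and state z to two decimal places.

p̂ = 1226/1499 ≈ 0.8179.
Standard error under H₀: √(0.7915×0.2085/1499) = 0.0105.
z = (0.8179 − 0.7915)/0.0105 = 0.0264/0.0105 = 2.51.
p-value = P(Z > 2.514) ≈ 0.0060; since p < α = 0.02, reject H₀.

z = 2.51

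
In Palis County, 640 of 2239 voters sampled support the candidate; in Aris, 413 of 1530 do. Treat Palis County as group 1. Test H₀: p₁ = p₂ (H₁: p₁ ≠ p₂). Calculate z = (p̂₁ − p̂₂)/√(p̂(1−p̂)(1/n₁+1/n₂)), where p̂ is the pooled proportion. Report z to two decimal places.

z = 1.07

p̂₁ = 640/2239 = 0.2858, p̂₂ = 413/1530 = 0.2699.
Pooled p̂ = (640+413)/(2239+1530) = 1053/3769 = 0.2794.
SE = √(0.201329 × 0.00110022) = 0.0149.
z = (0.2858 − 0.2699)/0.0149 = 0.0159/0.0149 = 1.07.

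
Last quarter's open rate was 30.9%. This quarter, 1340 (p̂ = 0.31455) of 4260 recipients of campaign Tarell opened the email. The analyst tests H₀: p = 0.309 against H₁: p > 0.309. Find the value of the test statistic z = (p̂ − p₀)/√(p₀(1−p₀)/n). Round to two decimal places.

z = 0.78

p̂ = 1340/4260 = 0.31455.
Standard error under H₀: √(0.309×0.691/4260) = 0.00708.
z = (0.31455 − 0.309)/0.00708 = 0.00555/0.00708 = 0.78.
p-value = P(Z > 0.784) ≈ 0.2164.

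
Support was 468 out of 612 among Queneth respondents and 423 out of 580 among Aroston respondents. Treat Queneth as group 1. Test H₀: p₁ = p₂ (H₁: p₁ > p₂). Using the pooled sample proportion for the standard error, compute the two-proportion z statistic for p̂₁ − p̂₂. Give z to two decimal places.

p̂₁ = 468/612 ≈ 0.76471, p̂₂ = 423/580 ≈ 0.72931.
Pooled p̂ = (468+423)/(612+580) = 891/1192 = 0.74748.
SE = √(0.188752 × 0.00335812) = 0.02518.
z = (0.76471 − 0.72931)/0.02518 = 0.03540/0.02518 = 1.41.
p-value = P(Z > 1.406) ≈ 0.0799.

z = 1.41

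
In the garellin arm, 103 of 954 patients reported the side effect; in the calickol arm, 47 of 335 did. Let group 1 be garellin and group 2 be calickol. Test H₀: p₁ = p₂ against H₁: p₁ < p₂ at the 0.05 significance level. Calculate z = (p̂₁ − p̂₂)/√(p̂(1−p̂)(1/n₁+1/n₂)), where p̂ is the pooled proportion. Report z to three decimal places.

p̂₁ = 103/954 = 0.107966, p̂₂ = 47/335 = 0.140299.
Pooled p̂ = (103+47)/(954+335) = 150/1289 = 0.116369.
SE = √(p̂(1−p̂)(1/n₁+1/n₂)) = √(0.116369·0.883631·0.00403329) = √(0.000414733) = 0.020365.
z = (0.107966 − 0.140299)/0.020365 = -0.032333/0.020365 = -1.588.
p-value = P(Z < -1.588) ≈ 0.0562. With α = 0.05, fail to reject H₀.

z = -1.588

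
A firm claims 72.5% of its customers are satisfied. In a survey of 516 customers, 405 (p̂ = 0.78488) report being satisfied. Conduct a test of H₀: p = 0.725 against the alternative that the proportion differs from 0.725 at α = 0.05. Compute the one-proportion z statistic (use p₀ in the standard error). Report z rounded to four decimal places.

p̂ = 405/516 = 0.7848837.
SE = √(p₀(1−p₀)/n) = √(0.19937/516) = 0.0196567.
z = (0.7848837 − 0.725)/0.0196567 = 0.0598837/0.0196567 = 3.0465.
p-value = 2·P(Z > 3.046) ≈ 0.0023. With α = 0.05, reject H₀.

z = 3.0465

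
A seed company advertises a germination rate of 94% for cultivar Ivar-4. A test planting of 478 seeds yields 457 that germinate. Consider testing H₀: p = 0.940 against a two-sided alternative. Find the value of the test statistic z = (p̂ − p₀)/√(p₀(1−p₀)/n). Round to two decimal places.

z = 1.48

p̂ = 457/478 ≈ 0.9561.
SE = √(p₀(1−p₀)/n) = √(0.0564/478) = 0.0109.
z = (0.9561 − 0.94)/0.0109 = 0.0161/0.0109 = 1.48.
Two-sided p-value ≈ 2·Φ(−1.479) = 0.1391.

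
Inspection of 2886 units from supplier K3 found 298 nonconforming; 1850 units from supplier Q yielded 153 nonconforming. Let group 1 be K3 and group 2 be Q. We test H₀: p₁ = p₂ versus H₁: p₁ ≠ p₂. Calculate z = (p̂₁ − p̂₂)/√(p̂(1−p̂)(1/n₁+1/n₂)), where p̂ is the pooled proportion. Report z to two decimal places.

p̂₁ = 298/2886 ≈ 0.10326, p̂₂ = 153/1850 ≈ 0.08270.
Pooled p̂ = (298+153)/(2886+1850) = 451/4736 = 0.09523.
SE = √(p̂(1−p̂)(1/n₁+1/n₂)) = √(0.09523·0.90477·0.000887041) = √(7.64271e-05) = 0.00874.
z = (0.10326 − 0.08270)/0.00874 = 0.02056/0.00874 = 2.35.
Two-sided p-value ≈ 2·Φ(−2.351) = 0.0187.

z = 2.35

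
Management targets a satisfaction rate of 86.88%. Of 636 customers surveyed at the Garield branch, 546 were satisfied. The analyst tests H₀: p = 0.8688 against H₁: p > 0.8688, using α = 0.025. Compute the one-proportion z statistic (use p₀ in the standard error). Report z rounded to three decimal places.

z = -0.770

p̂ = 546/636 ≈ 0.85849.
SE = √(p₀(1−p₀)/n) = √(0.11399/636) = 0.01339.
z = (0.85849 − 0.8688)/0.01339 = -0.01031/0.01339 = -0.770.
p-value = P(Z > -0.770) ≈ 0.7794; since p > α = 0.025, fail to reject H₀.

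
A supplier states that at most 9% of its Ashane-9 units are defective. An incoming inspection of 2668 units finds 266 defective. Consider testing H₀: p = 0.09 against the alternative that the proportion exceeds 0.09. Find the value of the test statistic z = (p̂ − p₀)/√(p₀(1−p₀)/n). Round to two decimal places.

p̂ = 266/2668 ≈ 0.09970.
SE = √(p₀(1−p₀)/n) = √(0.0819/2668) = 0.00554.
z = (0.09970 − 0.09)/0.00554 = 0.00970/0.00554 = 1.75.

z = 1.75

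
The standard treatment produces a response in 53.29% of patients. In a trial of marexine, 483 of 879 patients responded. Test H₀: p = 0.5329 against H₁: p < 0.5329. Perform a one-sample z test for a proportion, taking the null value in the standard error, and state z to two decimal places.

p̂ = 483/879 = 0.5495.
Standard error under H₀: √(0.5329×0.4671/879) = 0.0168.
z = (0.5495 − 0.5329)/0.0168 = 0.0166/0.0168 = 0.99.

z = 0.99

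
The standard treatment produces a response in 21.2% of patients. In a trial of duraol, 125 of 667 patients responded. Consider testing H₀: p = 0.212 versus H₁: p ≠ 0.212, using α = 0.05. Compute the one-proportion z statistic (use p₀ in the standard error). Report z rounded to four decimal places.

p̂ = 125/667 ≈ 0.187406.
Under H₀, SE = √(0.212·0.788/667) = √(0.000250459) = 0.015826.
z = (0.187406 − 0.212)/0.015826 = -0.024594/0.015826 = -1.5540.
p-value = 2·P(Z > 1.554) ≈ 0.1202, so at α = 0.05 we fail to reject H₀.

z = -1.5540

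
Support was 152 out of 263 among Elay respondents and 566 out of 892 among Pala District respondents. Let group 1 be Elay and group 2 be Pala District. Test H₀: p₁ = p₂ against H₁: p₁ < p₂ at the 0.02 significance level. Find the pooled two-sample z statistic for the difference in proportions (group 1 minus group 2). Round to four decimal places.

p̂₁ = 152/263 ≈ 0.577947, p̂₂ = 566/892 ≈ 0.634529.
Pooled p̂ = (152+566)/(263+892) = 718/1155 = 0.621645.
SE = √(p̂(1−p̂)(1/n₁+1/n₂)) = √(0.621645·0.378355·0.00492336) = √(0.00115799) = 0.034029.
z = (0.577947 − 0.634529)/0.034029 = -0.056582/0.034029 = -1.6628.
p-value = P(Z < -1.663) ≈ 0.0482, so at α = 0.02 we fail to reject H₀.

z = -1.6628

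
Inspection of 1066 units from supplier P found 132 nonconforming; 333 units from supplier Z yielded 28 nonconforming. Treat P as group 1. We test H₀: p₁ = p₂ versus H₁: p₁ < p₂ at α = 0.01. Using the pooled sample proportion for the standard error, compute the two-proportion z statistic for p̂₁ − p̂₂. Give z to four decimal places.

p̂₁ = 132/1066 = 0.1238274, p̂₂ = 28/333 = 0.0840841.
Pooled p̂ = (132+28)/(1066+333) = 160/1399 = 0.1143674.
SE = √(0.101288 × 0.00394109) = 0.0199796.
z = (0.1238274 − 0.0840841)/0.0199796 = 0.0397433/0.0199796 = 1.9892.
p-value = P(Z < 1.989) ≈ 0.9767, so at α = 0.01 we fail to reject H₀.

z = 1.9892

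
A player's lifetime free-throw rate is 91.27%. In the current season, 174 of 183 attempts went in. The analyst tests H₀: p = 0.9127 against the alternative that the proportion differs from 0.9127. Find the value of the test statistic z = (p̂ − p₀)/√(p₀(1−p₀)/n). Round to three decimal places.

p̂ = 174/183 = 0.95082.
SE = √(p₀(1−p₀)/n) = √(0.079679/183) = 0.02087.
z = (0.95082 − 0.9127)/0.02087 = 0.03812/0.02087 = 1.827.

z = 1.827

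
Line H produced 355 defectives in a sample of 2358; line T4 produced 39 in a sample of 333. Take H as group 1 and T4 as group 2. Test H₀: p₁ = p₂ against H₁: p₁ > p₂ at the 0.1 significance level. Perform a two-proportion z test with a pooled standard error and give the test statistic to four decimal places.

p̂₁ = 355/2358 ≈ 0.150551, p̂₂ = 39/333 ≈ 0.117117.
Pooled p̂ = (355+39)/(2358+333) = 394/2691 = 0.146414.
SE = √(0.124977 × 0.00342709) = 0.020696.
z = (0.150551 − 0.117117)/0.020696 = 0.033434/0.020696 = 1.6155.
p-value = P(Z > 1.616) ≈ 0.0531, so at α = 0.1 we reject H₀.

z = 1.6155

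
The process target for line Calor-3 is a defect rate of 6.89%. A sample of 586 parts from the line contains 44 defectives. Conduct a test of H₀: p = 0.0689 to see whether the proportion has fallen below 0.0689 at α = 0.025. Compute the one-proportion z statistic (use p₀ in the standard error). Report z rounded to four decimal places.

p̂ = 44/586 = 0.0750853.
Under H₀, SE = √(0.0689·0.9311/586) = √(0.000109476) = 0.0104631.
z = (0.0750853 − 0.0689)/0.0104631 = 0.0061853/0.0104631 = 0.5912.
p-value = P(Z < 0.591) ≈ 0.7228, so at α = 0.025 we fail to reject H₀.

z = 0.5912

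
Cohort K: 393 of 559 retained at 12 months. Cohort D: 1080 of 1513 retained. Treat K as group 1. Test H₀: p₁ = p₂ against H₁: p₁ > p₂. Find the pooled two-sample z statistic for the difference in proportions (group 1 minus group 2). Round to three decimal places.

z = -0.480

p̂₁ = 393/559 ≈ 0.70304, p̂₂ = 1080/1513 ≈ 0.71381.
Pooled p̂ = (393+1080)/(559+1513) = 1473/2072 = 0.71091.
SE = √(p̂(1−p̂)(1/n₁+1/n₂)) = √(0.71091·0.28909·0.00244985) = √(0.000503488) = 0.02244.
z = (0.70304 − 0.71381)/0.02244 = -0.01077/0.02244 = -0.480.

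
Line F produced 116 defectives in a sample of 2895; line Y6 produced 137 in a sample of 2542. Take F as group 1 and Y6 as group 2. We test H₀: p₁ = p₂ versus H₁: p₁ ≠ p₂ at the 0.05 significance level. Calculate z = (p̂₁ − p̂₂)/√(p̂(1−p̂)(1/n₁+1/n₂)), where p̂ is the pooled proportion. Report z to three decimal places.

p̂₁ = 116/2895 ≈ 0.040069, p̂₂ = 137/2542 ≈ 0.053895.
Pooled p̂ = (116+137)/(2895+2542) = 253/5437 = 0.046533.
SE = √(p̂(1−p̂)(1/n₁+1/n₂)) = √(0.046533·0.953467·0.000738814) = √(3.27795e-05) = 0.005725.
z = (0.040069 − 0.053895)/0.005725 = -0.013826/0.005725 = -2.415.
Two-sided p-value ≈ 2·Φ(−2.415) = 0.0157, so at α = 0.05 we reject H₀.

z = -2.415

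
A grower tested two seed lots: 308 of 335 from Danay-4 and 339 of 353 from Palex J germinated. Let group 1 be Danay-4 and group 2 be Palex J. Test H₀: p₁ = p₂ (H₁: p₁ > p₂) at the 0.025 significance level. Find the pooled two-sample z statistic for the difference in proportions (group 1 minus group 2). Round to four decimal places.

z = -2.2671

p̂₁ = 308/335 = 0.919403, p̂₂ = 339/353 = 0.960340.
Pooled p̂ = (308+339)/(335+353) = 647/688 = 0.940407.
SE = √(p̂(1−p̂)(1/n₁+1/n₂)) = √(0.940407·0.059593·0.00581794) = √(0.000326047) = 0.018057.
z = (0.919403 − 0.960340)/0.018057 = -0.040937/0.018057 = -2.2671.
p-value = P(Z > -2.267) ≈ 0.9883; since p > α = 0.025, fail to reject H₀.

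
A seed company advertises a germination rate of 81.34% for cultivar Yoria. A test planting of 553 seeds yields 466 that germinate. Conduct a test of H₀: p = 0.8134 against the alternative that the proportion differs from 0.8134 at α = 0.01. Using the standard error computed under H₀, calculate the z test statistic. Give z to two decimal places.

z = 1.77

p̂ = 466/553 ≈ 0.8427.
Standard error under H₀: √(0.8134×0.1866/553) = 0.0166.
z = (0.8427 − 0.8134)/0.0166 = 0.0293/0.0166 = 1.77.
Two-sided p-value ≈ 2·Φ(−1.767) = 0.0772; since p > α = 0.01, fail to reject H₀.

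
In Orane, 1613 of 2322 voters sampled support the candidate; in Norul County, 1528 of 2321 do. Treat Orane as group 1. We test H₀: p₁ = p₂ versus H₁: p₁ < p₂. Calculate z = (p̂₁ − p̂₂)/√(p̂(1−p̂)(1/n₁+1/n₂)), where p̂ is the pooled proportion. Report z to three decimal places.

p̂₁ = 1613/2322 = 0.69466, p̂₂ = 1528/2321 = 0.65834.
Pooled p̂ = (1613+1528)/(2322+2321) = 3141/4643 = 0.67650.
SE = √(p̂(1−p̂)(1/n₁+1/n₂)) = √(0.67650·0.32350·0.000861512) = √(0.000188539) = 0.01373.
z = (0.69466 − 0.65834)/0.01373 = 0.03632/0.01373 = 2.645.

z = 2.645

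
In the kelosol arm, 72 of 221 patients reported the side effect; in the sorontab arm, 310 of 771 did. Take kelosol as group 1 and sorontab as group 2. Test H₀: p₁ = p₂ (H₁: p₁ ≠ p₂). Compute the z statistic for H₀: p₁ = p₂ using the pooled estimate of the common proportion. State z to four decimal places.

z = -2.0545

p̂₁ = 72/221 = 0.325792, p̂₂ = 310/771 = 0.402075.
Pooled p̂ = (72+310)/(221+771) = 382/992 = 0.385081.
SE = √(0.236794 × 0.0058219) = 0.037129.
z = (0.325792 − 0.402075)/0.037129 = -0.076283/0.037129 = -2.0545.
p-value = 2·P(Z > 2.055) ≈ 0.0399.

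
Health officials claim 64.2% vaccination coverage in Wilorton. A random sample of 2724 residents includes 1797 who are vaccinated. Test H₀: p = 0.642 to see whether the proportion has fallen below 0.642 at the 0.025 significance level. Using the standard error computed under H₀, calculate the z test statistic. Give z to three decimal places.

z = 1.926

p̂ = 1797/2724 ≈ 0.659692.
SE = √(p₀(1−p₀)/n) = √(0.22984/2724) = 0.009186.
z = (0.659692 − 0.642)/0.009186 = 0.017692/0.009186 = 1.926.
p-value = P(Z < 1.926) ≈ 0.9729, so at α = 0.025 we fail to reject H₀.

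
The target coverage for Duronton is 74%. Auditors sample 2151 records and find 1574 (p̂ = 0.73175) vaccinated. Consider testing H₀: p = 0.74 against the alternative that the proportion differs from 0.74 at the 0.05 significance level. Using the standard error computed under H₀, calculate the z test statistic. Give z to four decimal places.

z = -0.8720

p̂ = 1574/2151 = 0.731753.
SE = √(p₀(1−p₀)/n) = √(0.1924/2151) = 0.009458.
z = (0.731753 − 0.74)/0.009458 = -0.008247/0.009458 = -0.8720.
Two-sided p-value ≈ 2·Φ(−0.872) = 0.3832, so at α = 0.05 we fail to reject H₀.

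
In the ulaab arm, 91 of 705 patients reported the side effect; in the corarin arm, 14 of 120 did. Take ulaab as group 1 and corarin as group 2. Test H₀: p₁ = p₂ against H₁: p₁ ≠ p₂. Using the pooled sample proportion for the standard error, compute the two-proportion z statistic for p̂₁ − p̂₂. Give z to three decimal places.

p̂₁ = 91/705 ≈ 0.12908, p̂₂ = 14/120 ≈ 0.11667.
Pooled p̂ = (91+14)/(705+120) = 105/825 = 0.12727.
SE = √(0.111074 × 0.00975177) = 0.03291.
z = (0.12908 − 0.11667)/0.03291 = 0.01241/0.03291 = 0.377.

z = 0.377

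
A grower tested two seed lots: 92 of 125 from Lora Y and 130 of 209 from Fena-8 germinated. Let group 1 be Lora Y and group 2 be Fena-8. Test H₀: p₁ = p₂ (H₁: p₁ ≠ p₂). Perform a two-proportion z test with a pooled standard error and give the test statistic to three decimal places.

z = 2.135

p̂₁ = 92/125 ≈ 0.73600, p̂₂ = 130/209 ≈ 0.62201.
Pooled p̂ = (92+130)/(125+209) = 222/334 = 0.66467.
SE = √(0.222884 × 0.0127847) = 0.05338.
z = (0.73600 − 0.62201)/0.05338 = 0.11399/0.05338 = 2.135.
p-value = 2·P(Z > 2.135) ≈ 0.0327.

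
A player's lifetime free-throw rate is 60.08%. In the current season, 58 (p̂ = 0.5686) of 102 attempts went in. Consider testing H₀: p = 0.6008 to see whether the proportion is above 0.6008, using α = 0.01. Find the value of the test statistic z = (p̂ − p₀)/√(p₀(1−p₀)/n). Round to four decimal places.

p̂ = 58/102 ≈ 0.568627.
Under H₀, SE = √(0.6008·0.3992/102) = √(0.00235137) = 0.048491.
z = (0.568627 − 0.6008)/0.048491 = -0.032173/0.048491 = -0.6635.
p-value = P(Z > -0.663) ≈ 0.7465; since p > α = 0.01, fail to reject H₀.

z = -0.6635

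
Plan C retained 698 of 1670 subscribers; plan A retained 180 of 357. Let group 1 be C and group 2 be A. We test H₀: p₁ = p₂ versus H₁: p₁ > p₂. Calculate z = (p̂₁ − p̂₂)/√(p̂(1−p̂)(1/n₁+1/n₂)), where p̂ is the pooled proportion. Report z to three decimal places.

z = -2.985

p̂₁ = 698/1670 ≈ 0.41796, p̂₂ = 180/357 ≈ 0.50420.
Pooled p̂ = (698+180)/(1670+357) = 878/2027 = 0.43315.
SE = √(0.245531 × 0.00339992) = 0.02889.
z = (0.41796 − 0.50420)/0.02889 = -0.08624/0.02889 = -2.985.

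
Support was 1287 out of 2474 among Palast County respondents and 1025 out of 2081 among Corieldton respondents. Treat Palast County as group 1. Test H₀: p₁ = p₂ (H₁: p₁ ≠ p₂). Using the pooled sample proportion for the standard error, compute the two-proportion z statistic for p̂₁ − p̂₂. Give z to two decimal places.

p̂₁ = 1287/2474 = 0.52021, p̂₂ = 1025/2081 = 0.49255.
Pooled p̂ = (1287+1025)/(2474+2081) = 2312/4555 = 0.50757.
SE = √(p̂(1−p̂)(1/n₁+1/n₂)) = √(0.50757·0.49243·0.000884742) = √(0.000221135) = 0.01487.
z = (0.52021 − 0.49255)/0.01487 = 0.02766/0.01487 = 1.86.
p-value = 2·P(Z > 1.860) ≈ 0.0629.

z = 1.86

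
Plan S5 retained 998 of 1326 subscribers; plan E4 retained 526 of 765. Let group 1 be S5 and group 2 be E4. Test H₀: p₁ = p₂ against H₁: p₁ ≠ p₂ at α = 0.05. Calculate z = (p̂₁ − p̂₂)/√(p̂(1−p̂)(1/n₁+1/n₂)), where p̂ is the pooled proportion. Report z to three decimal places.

z = 3.223

p̂₁ = 998/1326 ≈ 0.752640, p̂₂ = 526/765 ≈ 0.687582.
Pooled p̂ = (998+526)/(1326+765) = 1524/2091 = 0.728838.
SE = √(p̂(1−p̂)(1/n₁+1/n₂)) = √(0.728838·0.271162·0.00206134) = √(0.000407389) = 0.020184.
z = (0.752640 − 0.687582)/0.020184 = 0.065058/0.020184 = 3.223.
p-value = 2·P(Z > 3.223) ≈ 0.0013; since p < α = 0.05, reject H₀.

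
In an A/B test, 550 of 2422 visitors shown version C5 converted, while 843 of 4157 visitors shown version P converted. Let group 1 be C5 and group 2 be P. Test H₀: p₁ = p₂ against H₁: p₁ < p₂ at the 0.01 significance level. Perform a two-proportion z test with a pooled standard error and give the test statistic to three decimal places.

p̂₁ = 550/2422 = 0.227085, p̂₂ = 843/4157 = 0.202790.
Pooled p̂ = (550+843)/(2422+4157) = 1393/6579 = 0.211734.
SE = √(0.166903 × 0.00065344) = 0.010443.
z = (0.227085 − 0.202790)/0.010443 = 0.024295/0.010443 = 2.326.
p-value = P(Z < 2.326) ≈ 0.9900, so at α = 0.01 we fail to reject H₀.

z = 2.326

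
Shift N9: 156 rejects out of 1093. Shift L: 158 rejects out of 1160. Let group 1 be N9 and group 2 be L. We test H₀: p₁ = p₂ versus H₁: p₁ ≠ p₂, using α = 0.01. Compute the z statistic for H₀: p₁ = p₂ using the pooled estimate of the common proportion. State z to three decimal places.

p̂₁ = 156/1093 ≈ 0.14273, p̂₂ = 158/1160 ≈ 0.13621.
Pooled p̂ = (156+158)/(1093+1160) = 314/2253 = 0.13937.
SE = √(0.119946 × 0.00177698) = 0.01460.
z = (0.14273 − 0.13621)/0.01460 = 0.00652/0.01460 = 0.447.
p-value = 2·P(Z > 0.447) ≈ 0.6552; since p > α = 0.01, fail to reject H₀.

z = 0.447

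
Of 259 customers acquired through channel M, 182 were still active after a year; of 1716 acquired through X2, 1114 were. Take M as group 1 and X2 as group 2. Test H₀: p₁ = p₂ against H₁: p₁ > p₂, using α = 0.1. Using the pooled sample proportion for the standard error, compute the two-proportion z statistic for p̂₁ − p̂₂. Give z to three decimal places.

p̂₁ = 182/259 = 0.70270, p̂₂ = 1114/1716 = 0.64918.
Pooled p̂ = (182+1114)/(259+1716) = 1296/1975 = 0.65620.
SE = √(p̂(1−p̂)(1/n₁+1/n₂)) = √(0.65620·0.34380·0.00444375) = √(0.00100251) = 0.03166.
z = (0.70270 − 0.64918)/0.03166 = 0.05352/0.03166 = 1.690.
p-value = P(Z > 1.690) ≈ 0.0455, so at α = 0.1 we reject H₀.

z = 1.690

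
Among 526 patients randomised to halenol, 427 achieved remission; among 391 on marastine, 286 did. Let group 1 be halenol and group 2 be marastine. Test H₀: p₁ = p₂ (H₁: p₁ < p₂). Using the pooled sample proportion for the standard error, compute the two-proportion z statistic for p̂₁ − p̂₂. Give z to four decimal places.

p̂₁ = 427/526 = 0.811787, p̂₂ = 286/391 = 0.731458.
Pooled p̂ = (427+286)/(526+391) = 713/917 = 0.777535.
SE = √(0.172974 × 0.00445869) = 0.027771.
z = (0.811787 − 0.731458)/0.027771 = 0.080329/0.027771 = 2.8925.
p-value = P(Z < 2.893) ≈ 0.9981.

z = 2.8925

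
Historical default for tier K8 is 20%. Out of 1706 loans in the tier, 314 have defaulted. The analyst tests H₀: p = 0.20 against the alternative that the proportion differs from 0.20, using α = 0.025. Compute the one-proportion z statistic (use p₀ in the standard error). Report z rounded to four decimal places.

p̂ = 314/1706 = 0.1840563.
Under H₀, SE = √(0.2·0.8/1706) = √(9.37866e-05) = 0.0096844.
z = (0.1840563 − 0.2)/0.0096844 = -0.0159437/0.0096844 = -1.6463.
Two-sided p-value ≈ 2·Φ(−1.646) = 0.0997; since p > α = 0.025, fail to reject H₀.

z = -1.6463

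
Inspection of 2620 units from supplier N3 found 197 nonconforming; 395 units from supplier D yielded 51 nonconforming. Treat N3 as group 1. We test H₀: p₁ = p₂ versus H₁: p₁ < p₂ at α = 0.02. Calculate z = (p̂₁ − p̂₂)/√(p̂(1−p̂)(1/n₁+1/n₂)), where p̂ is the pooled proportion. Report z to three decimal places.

p̂₁ = 197/2620 = 0.07519, p̂₂ = 51/395 = 0.12911.
Pooled p̂ = (197+51)/(2620+395) = 248/3015 = 0.08226.
SE = √(0.0754894 × 0.00291332) = 0.01483.
z = (0.07519 − 0.12911)/0.01483 = -0.05392/0.01483 = -3.636.
p-value = P(Z < -3.636) ≈ 0.0001, so at α = 0.02 we reject H₀.

z = -3.636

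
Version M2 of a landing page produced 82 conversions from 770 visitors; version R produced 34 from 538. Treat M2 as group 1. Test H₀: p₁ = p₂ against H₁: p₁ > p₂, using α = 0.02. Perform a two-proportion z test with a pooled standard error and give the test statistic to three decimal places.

z = 2.710

p̂₁ = 82/770 ≈ 0.106494, p̂₂ = 34/538 ≈ 0.063197.
Pooled p̂ = (82+34)/(770+538) = 116/1308 = 0.088685.
SE = √(p̂(1−p̂)(1/n₁+1/n₂)) = √(0.088685·0.911315·0.00315744) = √(0.000255184) = 0.015974.
z = (0.106494 − 0.063197)/0.015974 = 0.043297/0.015974 = 2.710.
p-value = P(Z > 2.710) ≈ 0.0034; since p < α = 0.02, reject H₀.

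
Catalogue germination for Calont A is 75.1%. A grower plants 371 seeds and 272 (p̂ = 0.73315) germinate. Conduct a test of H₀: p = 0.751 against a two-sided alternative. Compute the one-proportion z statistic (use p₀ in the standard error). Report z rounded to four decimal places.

z = -0.7949

p̂ = 272/371 ≈ 0.733154.
SE = √(p₀(1−p₀)/n) = √(0.187/371) = 0.022451.
z = (0.733154 − 0.751)/0.022451 = -0.017846/0.022451 = -0.7949.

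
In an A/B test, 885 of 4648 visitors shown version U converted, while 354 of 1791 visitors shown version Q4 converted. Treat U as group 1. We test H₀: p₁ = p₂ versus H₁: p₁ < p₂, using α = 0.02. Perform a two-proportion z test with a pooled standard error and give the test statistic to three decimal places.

z = -0.661

p̂₁ = 885/4648 ≈ 0.19040, p̂₂ = 354/1791 ≈ 0.19765.
Pooled p̂ = (885+354)/(4648+1791) = 1239/6439 = 0.19242.
SE = √(p̂(1−p̂)(1/n₁+1/n₂)) = √(0.19242·0.80758·0.000773494) = √(0.000120197) = 0.01096.
z = (0.19040 − 0.19765)/0.01096 = -0.00725/0.01096 = -0.661.
p-value = P(Z < -0.661) ≈ 0.2542, so at α = 0.02 we fail to reject H₀.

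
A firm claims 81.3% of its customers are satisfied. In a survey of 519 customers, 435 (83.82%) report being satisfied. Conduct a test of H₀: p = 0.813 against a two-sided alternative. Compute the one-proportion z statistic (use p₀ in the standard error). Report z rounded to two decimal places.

p̂ = 435/519 = 0.8382.
Under H₀, SE = √(0.813·0.187/519) = √(0.000292931) = 0.0171.
z = (0.8382 − 0.813)/0.0171 = 0.0252/0.0171 = 1.47.
Two-sided p-value ≈ 2·Φ(−1.469) = 0.1417.

z = 1.47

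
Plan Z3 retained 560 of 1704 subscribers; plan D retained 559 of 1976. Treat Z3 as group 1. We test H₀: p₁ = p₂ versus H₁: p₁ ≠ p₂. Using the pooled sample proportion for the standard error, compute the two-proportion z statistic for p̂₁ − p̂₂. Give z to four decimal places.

z = 3.0079

p̂₁ = 560/1704 = 0.3286385, p̂₂ = 559/1976 = 0.2828947.
Pooled p̂ = (560+559)/(1704+1976) = 1119/3680 = 0.3040761.
SE = √(p̂(1−p̂)(1/n₁+1/n₂)) = √(0.3040761·0.6959239·0.00109293) = √(0.000231279) = 0.0152078.
z = (0.3286385 − 0.2828947)/0.0152078 = 0.0457438/0.0152078 = 3.0079.
Two-sided p-value ≈ 2·Φ(−3.008) = 0.0026.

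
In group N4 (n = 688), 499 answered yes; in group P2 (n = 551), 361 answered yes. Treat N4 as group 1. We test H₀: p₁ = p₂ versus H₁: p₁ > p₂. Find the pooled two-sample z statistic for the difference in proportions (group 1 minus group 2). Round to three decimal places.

z = 2.662

p̂₁ = 499/688 ≈ 0.72529, p̂₂ = 361/551 ≈ 0.65517.
Pooled p̂ = (499+361)/(688+551) = 860/1239 = 0.69411.
SE = √(0.212322 × 0.00326837) = 0.02634.
z = (0.72529 − 0.65517)/0.02634 = 0.07012/0.02634 = 2.662.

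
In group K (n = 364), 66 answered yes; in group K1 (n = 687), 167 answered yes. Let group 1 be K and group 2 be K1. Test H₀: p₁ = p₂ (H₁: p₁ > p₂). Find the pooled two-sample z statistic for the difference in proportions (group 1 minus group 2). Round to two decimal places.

p̂₁ = 66/364 = 0.18132, p̂₂ = 167/687 = 0.24309.
Pooled p̂ = (66+167)/(364+687) = 233/1051 = 0.22169.
SE = √(p̂(1−p̂)(1/n₁+1/n₂)) = √(0.22169·0.77831·0.00420286) = √(0.000725184) = 0.02693.
z = (0.18132 − 0.24309)/0.02693 = -0.06177/0.02693 = -2.29.

z = -2.29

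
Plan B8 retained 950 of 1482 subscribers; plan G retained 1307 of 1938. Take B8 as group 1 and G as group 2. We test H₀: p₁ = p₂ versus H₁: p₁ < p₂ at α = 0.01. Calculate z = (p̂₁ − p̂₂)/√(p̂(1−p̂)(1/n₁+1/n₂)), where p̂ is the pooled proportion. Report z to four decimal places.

z = -2.0420

p̂₁ = 950/1482 = 0.641026, p̂₂ = 1307/1938 = 0.674407.
Pooled p̂ = (950+1307)/(1482+1938) = 2257/3420 = 0.659942.
SE = √(p̂(1−p̂)(1/n₁+1/n₂)) = √(0.659942·0.340058·0.00119076) = √(0.000267229) = 0.016347.
z = (0.641026 − 0.674407)/0.016347 = -0.033381/0.016347 = -2.0420.
p-value = P(Z < -2.042) ≈ 0.0206. With α = 0.01, fail to reject H₀.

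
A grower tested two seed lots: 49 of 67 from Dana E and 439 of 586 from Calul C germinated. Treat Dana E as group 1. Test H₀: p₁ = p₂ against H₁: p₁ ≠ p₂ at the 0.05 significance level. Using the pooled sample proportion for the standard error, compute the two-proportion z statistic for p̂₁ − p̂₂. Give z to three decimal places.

z = -0.318

p̂₁ = 49/67 ≈ 0.73134, p̂₂ = 439/586 ≈ 0.74915.
Pooled p̂ = (49+439)/(67+586) = 488/653 = 0.74732.
SE = √(p̂(1−p̂)(1/n₁+1/n₂)) = √(0.74732·0.25268·0.0166319) = √(0.00314064) = 0.05604.
z = (0.73134 − 0.74915)/0.05604 = -0.01781/0.05604 = -0.318.
Two-sided p-value ≈ 2·Φ(−0.318) = 0.7507; since p > α = 0.05, fail to reject H₀.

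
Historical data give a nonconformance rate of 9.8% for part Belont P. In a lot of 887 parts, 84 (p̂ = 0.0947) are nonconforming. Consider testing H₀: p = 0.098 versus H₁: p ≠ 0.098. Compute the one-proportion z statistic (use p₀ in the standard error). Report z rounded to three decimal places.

p̂ = 84/887 ≈ 0.094701.
Standard error under H₀: √(0.098×0.902/887) = 0.009983.
z = (0.094701 − 0.098)/0.009983 = -0.003299/0.009983 = -0.330.

z = -0.330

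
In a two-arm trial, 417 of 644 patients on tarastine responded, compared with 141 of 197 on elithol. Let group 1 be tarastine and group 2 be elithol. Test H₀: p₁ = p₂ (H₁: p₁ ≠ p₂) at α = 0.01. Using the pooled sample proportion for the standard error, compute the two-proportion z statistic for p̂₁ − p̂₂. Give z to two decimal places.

p̂₁ = 417/644 = 0.6475, p̂₂ = 141/197 = 0.7157.
Pooled p̂ = (417+141)/(644+197) = 558/841 = 0.6635.
SE = √(p̂(1−p̂)(1/n₁+1/n₂)) = √(0.6635·0.3365·0.00662894) = √(0.00148004) = 0.0385.
z = (0.6475 − 0.7157)/0.0385 = -0.0682/0.0385 = -1.77.
p-value = 2·P(Z > 1.773) ≈ 0.0762, so at α = 0.01 we fail to reject H₀.

z = -1.77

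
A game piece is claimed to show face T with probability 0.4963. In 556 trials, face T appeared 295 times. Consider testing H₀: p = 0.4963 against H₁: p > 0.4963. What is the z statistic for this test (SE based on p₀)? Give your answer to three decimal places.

p̂ = 295/556 = 0.530576.
Under H₀, SE = √(0.4963·0.5037/556) = √(0.000449616) = 0.021204.
z = (0.530576 − 0.4963)/0.021204 = 0.034276/0.021204 = 1.616.
p-value = P(Z > 1.616) ≈ 0.0530.

z = 1.616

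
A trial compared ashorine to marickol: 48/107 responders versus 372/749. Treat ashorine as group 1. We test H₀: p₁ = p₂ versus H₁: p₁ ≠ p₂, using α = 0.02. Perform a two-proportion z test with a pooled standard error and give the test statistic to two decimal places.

p̂₁ = 48/107 = 0.4486, p̂₂ = 372/749 = 0.4967.
Pooled p̂ = (48+372)/(107+749) = 420/856 = 0.4907.
SE = √(0.249913 × 0.0106809) = 0.0517.
z = (0.4486 − 0.4967)/0.0517 = -0.0481/0.0517 = -0.93.
Two-sided p-value ≈ 2·Φ(−0.930) = 0.3522; since p > α = 0.02, fail to reject H₀.

z = -0.93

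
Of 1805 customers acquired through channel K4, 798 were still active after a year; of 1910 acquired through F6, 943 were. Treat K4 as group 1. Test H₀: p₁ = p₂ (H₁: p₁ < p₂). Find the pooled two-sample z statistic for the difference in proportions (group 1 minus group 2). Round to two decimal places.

p̂₁ = 798/1805 = 0.4421, p̂₂ = 943/1910 = 0.4937.
Pooled p̂ = (798+943)/(1805+1910) = 1741/3715 = 0.4686.
SE = √(p̂(1−p̂)(1/n₁+1/n₂)) = √(0.4686·0.5314·0.00107758) = √(0.000268335) = 0.0164.
z = (0.4421 − 0.4937)/0.0164 = -0.0516/0.0164 = -3.15.

z = -3.15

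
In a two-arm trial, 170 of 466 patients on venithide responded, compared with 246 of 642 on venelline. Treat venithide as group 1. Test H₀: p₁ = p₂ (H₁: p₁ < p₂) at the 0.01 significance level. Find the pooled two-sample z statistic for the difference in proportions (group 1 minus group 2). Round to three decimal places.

z = -0.623

p̂₁ = 170/466 ≈ 0.36481, p̂₂ = 246/642 ≈ 0.38318.
Pooled p̂ = (170+246)/(466+642) = 416/1108 = 0.37545.
SE = √(p̂(1−p̂)(1/n₁+1/n₂)) = √(0.37545·0.62455·0.00370356) = √(0.000868438) = 0.02947.
z = (0.36481 − 0.38318)/0.02947 = -0.01837/0.02947 = -0.623.
p-value = P(Z < -0.623) ≈ 0.2665, so at α = 0.01 we fail to reject H₀.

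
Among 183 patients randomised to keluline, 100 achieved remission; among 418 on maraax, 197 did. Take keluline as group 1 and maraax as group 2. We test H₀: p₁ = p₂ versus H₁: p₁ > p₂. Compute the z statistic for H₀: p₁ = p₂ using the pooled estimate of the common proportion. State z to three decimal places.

z = 1.696

p̂₁ = 100/183 ≈ 0.54645, p̂₂ = 197/418 ≈ 0.47129.
Pooled p̂ = (100+197)/(183+418) = 297/601 = 0.49418.
SE = √(p̂(1−p̂)(1/n₁+1/n₂)) = √(0.49418·0.50582·0.00785683) = √(0.00196394) = 0.04432.
z = (0.54645 − 0.47129)/0.04432 = 0.07516/0.04432 = 1.696.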